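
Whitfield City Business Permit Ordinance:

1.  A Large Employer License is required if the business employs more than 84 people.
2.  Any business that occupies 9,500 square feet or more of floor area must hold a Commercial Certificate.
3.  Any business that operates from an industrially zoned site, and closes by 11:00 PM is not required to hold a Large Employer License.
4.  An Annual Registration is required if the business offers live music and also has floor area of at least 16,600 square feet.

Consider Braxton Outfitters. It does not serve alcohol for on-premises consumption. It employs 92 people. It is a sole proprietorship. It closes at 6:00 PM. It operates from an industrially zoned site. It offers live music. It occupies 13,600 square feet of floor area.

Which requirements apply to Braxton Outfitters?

Commercial Certificate

1. employees 92 > 84 → Large Employer License required.
2. floor area 13,600 square feet ≥ 9,500 square feet → Commercial Certificate required.
3. operates from an industrially zoned site; closes 6:00 PM, at/before 11:00 PM → exempt from Large Employer License.
4. offers live music; floor area 13,600 square feet < 16,600 square feet → Annual Registration not required.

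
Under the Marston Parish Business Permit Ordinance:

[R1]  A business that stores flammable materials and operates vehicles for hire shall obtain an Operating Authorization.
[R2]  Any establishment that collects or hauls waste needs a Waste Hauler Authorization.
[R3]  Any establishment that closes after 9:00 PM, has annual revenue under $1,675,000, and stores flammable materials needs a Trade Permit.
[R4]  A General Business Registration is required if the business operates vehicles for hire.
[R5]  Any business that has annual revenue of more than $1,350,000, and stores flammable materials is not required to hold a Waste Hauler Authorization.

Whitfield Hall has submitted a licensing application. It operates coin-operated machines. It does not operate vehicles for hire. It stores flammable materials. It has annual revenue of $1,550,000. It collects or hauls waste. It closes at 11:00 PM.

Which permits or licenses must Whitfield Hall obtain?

[R1] stores flammable materials; does not operate vehicles for hire → Operating Authorization not required.
[R2] collects or hauls waste → Waste Hauler Authorization required.
[R3] closes 11:00 PM, after 9:00 PM; revenue $1,550,000 < $1,675,000; stores flammable materials → Trade Permit required.
[R4] does not operate vehicles for hire → General Business Registration not required.
[R5] revenue $1,550,000 > $1,350,000; stores flammable materials → exempt from Waste Hauler Authorization.

Trade Permit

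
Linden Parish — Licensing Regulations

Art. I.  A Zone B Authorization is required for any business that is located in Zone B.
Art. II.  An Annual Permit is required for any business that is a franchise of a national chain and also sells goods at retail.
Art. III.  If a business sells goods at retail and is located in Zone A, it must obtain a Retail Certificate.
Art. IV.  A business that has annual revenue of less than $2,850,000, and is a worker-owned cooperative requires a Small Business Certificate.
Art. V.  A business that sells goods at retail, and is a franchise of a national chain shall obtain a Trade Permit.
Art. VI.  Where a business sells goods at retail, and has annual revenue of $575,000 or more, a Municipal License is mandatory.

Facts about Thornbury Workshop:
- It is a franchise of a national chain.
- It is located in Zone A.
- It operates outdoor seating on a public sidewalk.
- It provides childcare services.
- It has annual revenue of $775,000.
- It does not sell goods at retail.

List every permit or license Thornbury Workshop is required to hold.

None

Art. I. is located in Zone A (not: is located in Zone B) → Zone B Authorization not required.
Art. II. is a franchise of a national chain; does not sell goods at retail → Annual Permit not required.
Art. III. does not sell goods at retail; is located in Zone A → Retail Certificate not required.
Art. IV. revenue $775,000 < $2,850,000; is a franchise of a national chain (not: is a worker-owned cooperative) → Small Business Certificate not required.
Art. V. does not sell goods at retail; is a franchise of a national chain → Trade Permit not required.
Art. VI. does not sell goods at retail; revenue $775,000 ≥ $575,000 → Municipal License not required.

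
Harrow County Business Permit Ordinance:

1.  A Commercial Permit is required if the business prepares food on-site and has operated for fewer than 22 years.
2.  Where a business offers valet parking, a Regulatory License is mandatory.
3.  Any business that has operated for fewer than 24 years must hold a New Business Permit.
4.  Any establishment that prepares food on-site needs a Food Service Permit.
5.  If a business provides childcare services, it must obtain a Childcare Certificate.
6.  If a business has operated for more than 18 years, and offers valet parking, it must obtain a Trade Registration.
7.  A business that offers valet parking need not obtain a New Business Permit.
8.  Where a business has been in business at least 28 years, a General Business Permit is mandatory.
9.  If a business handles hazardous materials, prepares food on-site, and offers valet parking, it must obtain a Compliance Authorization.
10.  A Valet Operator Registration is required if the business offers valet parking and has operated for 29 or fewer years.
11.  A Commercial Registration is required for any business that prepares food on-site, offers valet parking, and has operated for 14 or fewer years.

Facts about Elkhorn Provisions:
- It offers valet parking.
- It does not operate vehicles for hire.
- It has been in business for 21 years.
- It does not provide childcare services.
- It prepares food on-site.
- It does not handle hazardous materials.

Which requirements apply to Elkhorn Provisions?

1. prepares food on-site; years in business 21 < 22 → Commercial Permit required.
2. offers valet parking → Regulatory License required.
3. years in business 21 < 24 → New Business Permit required.
4. prepares food on-site → Food Service Permit required.
5. does not provide childcare services → Childcare Certificate not required.
6. years in business 21 > 18; offers valet parking → Trade Registration required.
7. offers valet parking → exempt from New Business Permit.
8. years in business 21 < 28 → General Business Permit not required.
9. does not handle hazardous materials; prepares food on-site; offers valet parking → Compliance Authorization not required.
10. offers valet parking; years in business 21 ≤ 29 → Valet Operator Registration required.
11. prepares food on-site; offers valet parking; years in business 21 > 14 → Commercial Registration not required.

Commercial Permit, Food Service Permit, Regulatory License, Trade Registration, Valet Operator Registration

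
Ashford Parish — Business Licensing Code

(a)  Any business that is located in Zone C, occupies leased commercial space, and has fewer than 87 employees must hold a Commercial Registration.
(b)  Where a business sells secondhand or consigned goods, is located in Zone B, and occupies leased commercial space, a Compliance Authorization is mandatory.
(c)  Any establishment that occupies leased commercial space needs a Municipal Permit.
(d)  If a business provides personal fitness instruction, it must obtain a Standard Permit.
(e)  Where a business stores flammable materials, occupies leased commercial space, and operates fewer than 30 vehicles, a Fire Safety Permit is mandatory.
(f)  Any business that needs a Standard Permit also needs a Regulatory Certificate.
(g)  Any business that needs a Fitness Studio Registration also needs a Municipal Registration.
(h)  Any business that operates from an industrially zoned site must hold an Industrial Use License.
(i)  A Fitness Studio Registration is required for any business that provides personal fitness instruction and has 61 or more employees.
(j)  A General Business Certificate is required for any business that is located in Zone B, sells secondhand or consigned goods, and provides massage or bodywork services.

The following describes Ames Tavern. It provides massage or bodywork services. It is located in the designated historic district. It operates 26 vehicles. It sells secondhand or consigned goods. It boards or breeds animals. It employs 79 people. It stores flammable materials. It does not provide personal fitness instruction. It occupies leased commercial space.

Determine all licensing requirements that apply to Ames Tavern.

Fire Safety Permit, Municipal Permit

(a) is located in the designated historic district (not: is located in Zone C); occupies leased commercial space; employees 79 < 87 → Commercial Registration not required.
(b) sells secondhand or consigned goods; is located in the designated historic district (not: is located in Zone B); occupies leased commercial space → Compliance Authorization not required.
(c) occupies leased commercial space → Municipal Permit required.
(d) does not provide personal fitness instruction → Standard Permit not required.
(e) stores flammable materials; occupies leased commercial space; vehicles 26 < 30 → Fire Safety Permit required.
(f) Standard Permit is not required → no effect.
(g) Fitness Studio Registration is not required → no effect.
(h) occupies leased commercial space (not: operates from an industrially zoned site) → Industrial Use License not required.
(i) does not provide personal fitness instruction; employees 79 ≥ 61 → Fitness Studio Registration not required.
(j) is located in the designated historic district (not: is located in Zone B); sells secondhand or consigned goods; provides massage or bodywork services → General Business Certificate not required.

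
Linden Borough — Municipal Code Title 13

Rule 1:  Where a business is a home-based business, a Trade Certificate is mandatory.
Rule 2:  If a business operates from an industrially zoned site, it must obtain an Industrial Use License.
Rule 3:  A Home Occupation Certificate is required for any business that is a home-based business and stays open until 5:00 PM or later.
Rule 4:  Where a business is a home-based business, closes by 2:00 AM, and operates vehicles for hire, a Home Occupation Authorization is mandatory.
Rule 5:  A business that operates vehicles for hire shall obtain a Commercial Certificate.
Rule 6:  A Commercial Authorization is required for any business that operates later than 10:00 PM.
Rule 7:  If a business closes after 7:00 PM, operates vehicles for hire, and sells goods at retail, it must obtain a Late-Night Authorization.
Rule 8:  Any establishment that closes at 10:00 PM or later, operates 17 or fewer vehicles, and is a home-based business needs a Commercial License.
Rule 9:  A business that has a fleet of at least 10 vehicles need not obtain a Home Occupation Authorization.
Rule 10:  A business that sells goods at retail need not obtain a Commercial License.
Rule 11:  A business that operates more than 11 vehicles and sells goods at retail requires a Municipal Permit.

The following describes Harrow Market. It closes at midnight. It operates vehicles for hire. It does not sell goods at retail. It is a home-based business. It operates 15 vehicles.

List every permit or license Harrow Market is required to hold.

Commercial Authorization, Commercial Certificate, Commercial License, Home Occupation Certificate, Trade Certificate

Rule 1: is a home-based business → Trade Certificate required.
Rule 2: is a home-based business (not: operates from an industrially zoned site) → Industrial Use License not required.
Rule 3: is a home-based business; closes midnight, after 5:00 PM → Home Occupation Certificate required.
Rule 4: is a home-based business; closes midnight, at/before 2:00 AM; operates vehicles for hire → Home Occupation Authorization required.
Rule 5: operates vehicles for hire → Commercial Certificate required.
Rule 6: closes midnight, after 10:00 PM → Commercial Authorization required.
Rule 7: closes midnight, after 7:00 PM; operates vehicles for hire; does not sell goods at retail → Late-Night Authorization not required.
Rule 8: closes midnight, after 10:00 PM; vehicles 15 ≤ 17; is a home-based business → Commercial License required.
Rule 9: vehicles 15 ≥ 10 → exempt from Home Occupation Authorization.
Rule 10: does not sell goods at retail → Commercial License exemption does not apply.
Rule 11: vehicles 15 > 11; does not sell goods at retail → Municipal Permit not required.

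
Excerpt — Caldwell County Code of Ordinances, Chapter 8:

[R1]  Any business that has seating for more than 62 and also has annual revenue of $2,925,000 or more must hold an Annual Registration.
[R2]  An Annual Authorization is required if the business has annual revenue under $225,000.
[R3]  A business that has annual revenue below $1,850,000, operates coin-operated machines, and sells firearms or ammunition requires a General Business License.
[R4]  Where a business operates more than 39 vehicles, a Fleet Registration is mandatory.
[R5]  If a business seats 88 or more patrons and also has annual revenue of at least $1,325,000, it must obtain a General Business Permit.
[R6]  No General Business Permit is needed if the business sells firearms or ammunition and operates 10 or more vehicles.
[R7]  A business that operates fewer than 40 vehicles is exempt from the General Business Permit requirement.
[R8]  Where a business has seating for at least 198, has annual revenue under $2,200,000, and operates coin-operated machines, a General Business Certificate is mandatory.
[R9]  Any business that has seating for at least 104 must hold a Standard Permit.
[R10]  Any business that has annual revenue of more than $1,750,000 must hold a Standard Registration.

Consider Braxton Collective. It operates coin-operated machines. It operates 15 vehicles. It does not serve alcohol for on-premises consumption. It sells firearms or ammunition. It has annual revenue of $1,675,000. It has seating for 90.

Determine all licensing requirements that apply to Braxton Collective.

General Business License

[R1] seating 90 > 62; revenue $1,675,000 < $2,925,000 → Annual Registration not required.
[R2] revenue $1,675,000 ≥ $225,000 → Annual Authorization not required.
[R3] revenue $1,675,000 < $1,850,000; operates coin-operated machines; sells firearms or ammunition → General Business License required.
[R4] vehicles 15 ≤ 39 → Fleet Registration not required.
[R5] seating 90 ≥ 88; revenue $1,675,000 ≥ $1,325,000 → General Business Permit required.
[R6] sells firearms or ammunition; vehicles 15 ≥ 10 → exempt from General Business Permit.
[R7] vehicles 15 < 40 → exempt from General Business Permit.
[R8] seating 90 < 198; revenue $1,675,000 < $2,200,000; operates coin-operated machines → General Business Certificate not required.
[R9] seating 90 < 104 → Standard Permit not required.
[R10] revenue $1,675,000 ≤ $1,750,000 → Standard Registration not required.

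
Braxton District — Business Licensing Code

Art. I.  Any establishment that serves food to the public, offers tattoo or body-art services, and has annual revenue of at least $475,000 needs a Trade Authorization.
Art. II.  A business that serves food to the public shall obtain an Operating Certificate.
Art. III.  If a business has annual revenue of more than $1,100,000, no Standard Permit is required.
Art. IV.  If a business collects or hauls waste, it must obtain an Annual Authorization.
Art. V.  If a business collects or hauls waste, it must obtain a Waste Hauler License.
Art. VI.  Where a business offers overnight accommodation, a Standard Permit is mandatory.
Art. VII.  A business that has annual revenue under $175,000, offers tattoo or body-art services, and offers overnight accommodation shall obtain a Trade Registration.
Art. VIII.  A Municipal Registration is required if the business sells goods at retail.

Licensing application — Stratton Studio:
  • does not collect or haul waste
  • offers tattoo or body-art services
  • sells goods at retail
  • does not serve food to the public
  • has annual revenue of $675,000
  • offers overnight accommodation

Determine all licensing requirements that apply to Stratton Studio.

Art. I. does not serve food to the public; offers tattoo or body-art services; revenue $675,000 ≥ $475,000 → Trade Authorization not required.
Art. II. does not serve food to the public → Operating Certificate not required.
Art. III. revenue $675,000 ≤ $1,100,000 → Standard Permit exemption does not apply.
Art. IV. does not collect or haul waste → Annual Authorization not required.
Art. V. does not collect or haul waste → Waste Hauler License not required.
Art. VI. offers overnight accommodation → Standard Permit required.
Art. VII. revenue $675,000 ≥ $175,000; offers tattoo or body-art services; offers overnight accommodation → Trade Registration not required.
Art. VIII. sells goods at retail → Municipal Registration required.

Municipal Registration, Standard Permit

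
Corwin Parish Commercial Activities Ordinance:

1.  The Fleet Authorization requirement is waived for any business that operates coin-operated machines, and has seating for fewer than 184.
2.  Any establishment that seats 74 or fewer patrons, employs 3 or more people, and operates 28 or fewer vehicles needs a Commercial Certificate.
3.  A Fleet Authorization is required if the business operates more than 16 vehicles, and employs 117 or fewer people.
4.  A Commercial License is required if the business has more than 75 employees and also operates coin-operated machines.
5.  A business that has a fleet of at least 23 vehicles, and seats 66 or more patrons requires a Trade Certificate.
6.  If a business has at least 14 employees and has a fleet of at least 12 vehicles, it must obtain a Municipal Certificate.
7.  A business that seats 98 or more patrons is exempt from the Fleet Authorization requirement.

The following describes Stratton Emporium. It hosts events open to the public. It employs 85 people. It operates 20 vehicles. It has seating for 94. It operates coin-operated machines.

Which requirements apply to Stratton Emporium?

Commercial License, Municipal Certificate

1. operates coin-operated machines; seating 94 < 184 → exempt from Fleet Authorization.
2. seating 94 > 74; employees 85 ≥ 3; vehicles 20 ≤ 28 → Commercial Certificate not required.
3. vehicles 20 > 16; employees 85 ≤ 117 → Fleet Authorization required.
4. employees 85 > 75; operates coin-operated machines → Commercial License required.
5. vehicles 20 < 23; seating 94 ≥ 66 → Trade Certificate not required.
6. employees 85 ≥ 14; vehicles 20 ≥ 12 → Municipal Certificate required.
7. seating 94 < 98 → Fleet Authorization exemption does not apply.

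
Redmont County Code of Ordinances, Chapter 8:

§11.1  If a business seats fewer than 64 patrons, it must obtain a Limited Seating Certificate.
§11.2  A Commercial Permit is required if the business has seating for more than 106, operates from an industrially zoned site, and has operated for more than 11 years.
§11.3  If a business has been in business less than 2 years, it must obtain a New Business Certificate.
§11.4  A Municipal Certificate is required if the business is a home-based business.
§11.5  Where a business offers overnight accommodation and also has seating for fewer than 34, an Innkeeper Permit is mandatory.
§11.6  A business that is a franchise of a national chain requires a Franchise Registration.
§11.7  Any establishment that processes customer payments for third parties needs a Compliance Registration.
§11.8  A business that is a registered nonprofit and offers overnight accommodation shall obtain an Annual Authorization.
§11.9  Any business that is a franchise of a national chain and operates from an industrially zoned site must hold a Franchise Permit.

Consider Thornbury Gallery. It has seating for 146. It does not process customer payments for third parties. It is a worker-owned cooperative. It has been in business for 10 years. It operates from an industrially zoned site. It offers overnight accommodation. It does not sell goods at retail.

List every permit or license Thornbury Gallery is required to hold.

§11.1 seating 146 ≥ 64 → Limited Seating Certificate not required.
§11.2 seating 146 > 106; operates from an industrially zoned site; years in business 10 ≤ 11 → Commercial Permit not required.
§11.3 years in business 10 ≥ 2 → New Business Certificate not required.
§11.4 operates from an industrially zoned site (not: is a home-based business) → Municipal Certificate not required.
§11.5 offers overnight accommodation; seating 146 ≥ 34 → Innkeeper Permit not required.
§11.6 is a worker-owned cooperative (not: is a franchise of a national chain) → Franchise Registration not required.
§11.7 does not process customer payments for third parties → Compliance Registration not required.
§11.8 is a worker-owned cooperative (not: is a registered nonprofit); offers overnight accommodation → Annual Authorization not required.
§11.9 is a worker-owned cooperative (not: is a franchise of a national chain); operates from an industrially zoned site → Franchise Permit not required.

None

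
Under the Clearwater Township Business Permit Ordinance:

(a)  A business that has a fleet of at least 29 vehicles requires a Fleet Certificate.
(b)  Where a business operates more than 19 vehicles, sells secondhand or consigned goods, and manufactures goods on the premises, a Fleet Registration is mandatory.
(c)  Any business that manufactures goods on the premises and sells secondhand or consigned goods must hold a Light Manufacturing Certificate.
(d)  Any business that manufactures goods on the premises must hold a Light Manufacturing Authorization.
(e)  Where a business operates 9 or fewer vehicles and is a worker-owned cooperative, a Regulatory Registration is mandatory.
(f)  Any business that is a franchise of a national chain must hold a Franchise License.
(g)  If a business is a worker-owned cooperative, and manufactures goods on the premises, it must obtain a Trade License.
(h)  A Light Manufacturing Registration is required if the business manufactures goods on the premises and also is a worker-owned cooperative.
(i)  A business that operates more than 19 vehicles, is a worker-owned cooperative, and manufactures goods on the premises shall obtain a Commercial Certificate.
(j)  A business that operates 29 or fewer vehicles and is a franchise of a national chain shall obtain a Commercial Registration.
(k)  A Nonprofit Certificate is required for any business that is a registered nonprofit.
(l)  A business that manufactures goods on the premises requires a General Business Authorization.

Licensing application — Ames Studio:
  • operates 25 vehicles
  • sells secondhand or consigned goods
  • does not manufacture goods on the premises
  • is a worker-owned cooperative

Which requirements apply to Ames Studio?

None

(a) vehicles 25 < 29 → Fleet Certificate not required.
(b) vehicles 25 > 19; sells secondhand or consigned goods; does not manufacture goods on the premises → Fleet Registration not required.
(c) does not manufacture goods on the premises; sells secondhand or consigned goods → Light Manufacturing Certificate not required.
(d) does not manufacture goods on the premises → Light Manufacturing Authorization not required.
(e) vehicles 25 > 9; is a worker-owned cooperative → Regulatory Registration not required.
(f) is a worker-owned cooperative (not: is a franchise of a national chain) → Franchise License not required.
(g) is a worker-owned cooperative; does not manufacture goods on the premises → Trade License not required.
(h) does not manufacture goods on the premises; is a worker-owned cooperative → Light Manufacturing Registration not required.
(i) vehicles 25 > 19; is a worker-owned cooperative; does not manufacture goods on the premises → Commercial Certificate not required.
(j) vehicles 25 ≤ 29; is a worker-owned cooperative (not: is a franchise of a national chain) → Commercial Registration not required.
(k) is a worker-owned cooperative (not: is a registered nonprofit) → Nonprofit Certificate not required.
(l) does not manufacture goods on the premises → General Business Authorization not required.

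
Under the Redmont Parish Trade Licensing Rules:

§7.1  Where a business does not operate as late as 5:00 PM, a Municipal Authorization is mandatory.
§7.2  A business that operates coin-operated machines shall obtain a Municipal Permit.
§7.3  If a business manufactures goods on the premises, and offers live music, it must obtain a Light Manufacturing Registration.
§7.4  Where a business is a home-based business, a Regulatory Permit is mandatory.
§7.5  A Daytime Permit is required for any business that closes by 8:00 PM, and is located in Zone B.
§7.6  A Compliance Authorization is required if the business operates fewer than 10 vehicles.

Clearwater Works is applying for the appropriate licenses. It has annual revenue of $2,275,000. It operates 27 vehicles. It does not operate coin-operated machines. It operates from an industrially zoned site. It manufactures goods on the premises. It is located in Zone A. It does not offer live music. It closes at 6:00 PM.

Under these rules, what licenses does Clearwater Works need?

§7.1 closes 6:00 PM, after 5:00 PM → Municipal Authorization not required.
§7.2 does not operate coin-operated machines → Municipal Permit not required.
§7.3 manufactures goods on the premises; does not offer live music → Light Manufacturing Registration not required.
§7.4 operates from an industrially zoned site (not: is a home-based business) → Regulatory Permit not required.
§7.5 closes 6:00 PM, at/before 8:00 PM; is located in Zone A (not: is located in Zone B) → Daytime Permit not required.
§7.6 vehicles 27 ≥ 10 → Compliance Authorization not required.

None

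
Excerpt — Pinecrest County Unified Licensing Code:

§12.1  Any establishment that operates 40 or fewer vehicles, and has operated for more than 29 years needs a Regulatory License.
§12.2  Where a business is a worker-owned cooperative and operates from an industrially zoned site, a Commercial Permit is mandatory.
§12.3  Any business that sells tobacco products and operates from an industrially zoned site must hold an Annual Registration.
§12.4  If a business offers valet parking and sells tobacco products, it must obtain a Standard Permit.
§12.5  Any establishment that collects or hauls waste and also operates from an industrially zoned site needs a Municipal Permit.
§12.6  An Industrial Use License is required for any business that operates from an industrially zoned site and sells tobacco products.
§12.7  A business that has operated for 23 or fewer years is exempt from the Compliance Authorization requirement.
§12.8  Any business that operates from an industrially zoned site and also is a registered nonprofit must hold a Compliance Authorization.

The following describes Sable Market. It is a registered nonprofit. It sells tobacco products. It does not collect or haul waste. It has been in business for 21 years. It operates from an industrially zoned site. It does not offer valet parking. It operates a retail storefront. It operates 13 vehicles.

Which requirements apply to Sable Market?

Annual Registration, Industrial Use License

§12.1 vehicles 13 ≤ 40; years in business 21 ≤ 29 → Regulatory License not required.
§12.2 is a registered nonprofit (not: is a worker-owned cooperative); operates from an industrially zoned site → Commercial Permit not required.
§12.3 sells tobacco products; operates from an industrially zoned site → Annual Registration required.
§12.4 does not offer valet parking; sells tobacco products → Standard Permit not required.
§12.5 does not collect or haul waste; operates from an industrially zoned site → Municipal Permit not required.
§12.6 operates from an industrially zoned site; sells tobacco products → Industrial Use License required.
§12.7 years in business 21 ≤ 23 → exempt from Compliance Authorization.
§12.8 operates from an industrially zoned site; is a registered nonprofit → Compliance Authorization required.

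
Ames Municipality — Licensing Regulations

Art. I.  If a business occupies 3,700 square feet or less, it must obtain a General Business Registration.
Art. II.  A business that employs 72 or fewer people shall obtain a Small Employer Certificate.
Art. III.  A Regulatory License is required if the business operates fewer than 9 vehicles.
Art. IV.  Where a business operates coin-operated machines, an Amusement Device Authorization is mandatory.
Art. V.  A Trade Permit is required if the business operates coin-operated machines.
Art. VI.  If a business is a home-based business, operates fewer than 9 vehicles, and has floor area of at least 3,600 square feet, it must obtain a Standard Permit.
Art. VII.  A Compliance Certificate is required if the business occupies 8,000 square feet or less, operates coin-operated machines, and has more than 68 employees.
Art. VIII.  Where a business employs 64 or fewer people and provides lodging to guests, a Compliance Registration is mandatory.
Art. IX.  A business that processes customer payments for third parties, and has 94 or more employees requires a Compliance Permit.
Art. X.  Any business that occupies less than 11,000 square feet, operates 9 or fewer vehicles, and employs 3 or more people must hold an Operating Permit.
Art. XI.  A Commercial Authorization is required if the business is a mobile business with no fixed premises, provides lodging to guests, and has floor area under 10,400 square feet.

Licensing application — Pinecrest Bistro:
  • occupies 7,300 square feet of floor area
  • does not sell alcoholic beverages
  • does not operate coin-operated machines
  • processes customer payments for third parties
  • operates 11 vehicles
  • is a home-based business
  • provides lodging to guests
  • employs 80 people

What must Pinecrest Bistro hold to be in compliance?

None

Art. I. floor area 7,300 square feet > 3,700 square feet → General Business Registration not required.
Art. II. employees 80 > 72 → Small Employer Certificate not required.
Art. III. vehicles 11 ≥ 9 → Regulatory License not required.
Art. IV. does not operate coin-operated machines → Amusement Device Authorization not required.
Art. V. does not operate coin-operated machines → Trade Permit not required.
Art. VI. is a home-based business; vehicles 11 ≥ 9; floor area 7,300 square feet ≥ 3,600 square feet → Standard Permit not required.
Art. VII. floor area 7,300 square feet ≤ 8,000 square feet; does not operate coin-operated machines; employees 80 > 68 → Compliance Certificate not required.
Art. VIII. employees 80 > 64; provides lodging to guests → Compliance Registration not required.
Art. IX. processes customer payments for third parties; employees 80 < 94 → Compliance Permit not required.
Art. X. floor area 7,300 square feet < 11,000 square feet; vehicles 11 > 9; employees 80 ≥ 3 → Operating Permit not required.
Art. XI. is a home-based business (not: is a mobile business with no fixed premises); provides lodging to guests; floor area 7,300 square feet < 10,400 square feet → Commercial Authorization not required.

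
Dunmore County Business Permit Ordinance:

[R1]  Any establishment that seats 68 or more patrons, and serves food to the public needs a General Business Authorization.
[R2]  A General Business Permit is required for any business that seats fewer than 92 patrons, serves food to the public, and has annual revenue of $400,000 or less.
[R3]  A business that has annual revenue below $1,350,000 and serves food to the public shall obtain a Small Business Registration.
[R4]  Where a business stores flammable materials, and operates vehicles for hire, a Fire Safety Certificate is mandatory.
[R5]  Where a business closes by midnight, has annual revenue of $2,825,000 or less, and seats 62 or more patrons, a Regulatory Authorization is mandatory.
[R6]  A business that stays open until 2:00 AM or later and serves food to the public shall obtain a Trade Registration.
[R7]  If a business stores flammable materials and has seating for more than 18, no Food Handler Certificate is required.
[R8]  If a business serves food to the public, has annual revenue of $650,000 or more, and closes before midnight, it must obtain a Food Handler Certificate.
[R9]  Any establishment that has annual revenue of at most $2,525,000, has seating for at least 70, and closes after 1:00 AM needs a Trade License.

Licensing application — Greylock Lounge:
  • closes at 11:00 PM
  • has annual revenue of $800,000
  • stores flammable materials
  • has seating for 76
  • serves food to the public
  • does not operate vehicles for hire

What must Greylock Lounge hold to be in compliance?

General Business Authorization, Regulatory Authorization, Small Business Registration

[R1] seating 76 ≥ 68; serves food to the public → General Business Authorization required.
[R2] seating 76 < 92; serves food to the public; revenue $800,000 > $400,000 → General Business Permit not required.
[R3] revenue $800,000 < $1,350,000; serves food to the public → Small Business Registration required.
[R4] stores flammable materials; does not operate vehicles for hire → Fire Safety Certificate not required.
[R5] closes 11:00 PM, at/before midnight; revenue $800,000 ≤ $2,825,000; seating 76 ≥ 62 → Regulatory Authorization required.
[R6] closes 11:00 PM, at/before 2:00 AM; serves food to the public → Trade Registration not required.
[R7] stores flammable materials; seating 76 > 18 → exempt from Food Handler Certificate.
[R8] serves food to the public; revenue $800,000 ≥ $650,000; closes 11:00 PM, at/before midnight → Food Handler Certificate required.
[R9] revenue $800,000 ≤ $2,525,000; seating 76 ≥ 70; closes 11:00 PM, at/before 1:00 AM → Trade License not required.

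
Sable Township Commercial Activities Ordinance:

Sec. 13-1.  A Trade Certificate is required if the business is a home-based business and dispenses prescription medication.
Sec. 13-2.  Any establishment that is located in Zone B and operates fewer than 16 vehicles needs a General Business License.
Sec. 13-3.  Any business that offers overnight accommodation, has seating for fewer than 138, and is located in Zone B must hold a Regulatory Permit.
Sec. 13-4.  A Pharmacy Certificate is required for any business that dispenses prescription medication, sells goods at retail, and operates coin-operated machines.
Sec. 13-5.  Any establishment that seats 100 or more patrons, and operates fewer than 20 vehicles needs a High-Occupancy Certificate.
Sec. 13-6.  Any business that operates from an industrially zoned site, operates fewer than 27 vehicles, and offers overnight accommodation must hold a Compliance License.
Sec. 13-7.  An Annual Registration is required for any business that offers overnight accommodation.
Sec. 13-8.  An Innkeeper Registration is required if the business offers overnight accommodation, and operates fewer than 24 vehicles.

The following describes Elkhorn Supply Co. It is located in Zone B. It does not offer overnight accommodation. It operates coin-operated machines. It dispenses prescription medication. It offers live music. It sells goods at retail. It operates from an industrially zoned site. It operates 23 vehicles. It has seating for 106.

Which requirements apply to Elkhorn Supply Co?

Sec. 13-1. operates from an industrially zoned site (not: is a home-based business); dispenses prescription medication → Trade Certificate not required.
Sec. 13-2. is located in Zone B; vehicles 23 ≥ 16 → General Business License not required.
Sec. 13-3. does not offer overnight accommodation; seating 106 < 138; is located in Zone B → Regulatory Permit not required.
Sec. 13-4. dispenses prescription medication; sells goods at retail; operates coin-operated machines → Pharmacy Certificate required.
Sec. 13-5. seating 106 ≥ 100; vehicles 23 ≥ 20 → High-Occupancy Certificate not required.
Sec. 13-6. operates from an industrially zoned site; vehicles 23 < 27; does not offer overnight accommodation → Compliance License not required.
Sec. 13-7. does not offer overnight accommodation → Annual Registration not required.
Sec. 13-8. does not offer overnight accommodation; vehicles 23 < 24 → Innkeeper Registration not required.

Pharmacy Certificate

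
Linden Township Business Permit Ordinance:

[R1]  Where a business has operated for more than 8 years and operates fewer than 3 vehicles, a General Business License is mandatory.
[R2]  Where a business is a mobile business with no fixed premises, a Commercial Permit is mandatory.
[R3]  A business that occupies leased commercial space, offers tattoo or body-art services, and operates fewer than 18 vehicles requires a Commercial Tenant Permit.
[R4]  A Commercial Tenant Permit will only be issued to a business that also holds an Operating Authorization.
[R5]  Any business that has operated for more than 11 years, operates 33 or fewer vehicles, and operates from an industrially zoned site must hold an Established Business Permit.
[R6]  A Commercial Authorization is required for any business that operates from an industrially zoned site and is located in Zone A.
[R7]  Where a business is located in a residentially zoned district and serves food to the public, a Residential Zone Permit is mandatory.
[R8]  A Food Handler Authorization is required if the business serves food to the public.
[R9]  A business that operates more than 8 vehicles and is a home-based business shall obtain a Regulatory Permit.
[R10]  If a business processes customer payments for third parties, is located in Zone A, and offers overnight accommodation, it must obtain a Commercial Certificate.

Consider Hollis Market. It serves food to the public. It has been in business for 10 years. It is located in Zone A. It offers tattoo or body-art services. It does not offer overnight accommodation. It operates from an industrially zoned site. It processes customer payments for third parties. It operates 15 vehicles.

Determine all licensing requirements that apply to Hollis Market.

[R1] years in business 10 > 8; vehicles 15 ≥ 3 → General Business License not required.
[R2] operates from an industrially zoned site (not: is a mobile business with no fixed premises) → Commercial Permit not required.
[R3] operates from an industrially zoned site (not: occupies leased commercial space); offers tattoo or body-art services; vehicles 15 < 18 → Commercial Tenant Permit not required.
[R4] Commercial Tenant Permit is not required → no effect.
[R5] years in business 10 ≤ 11; vehicles 15 ≤ 33; operates from an industrially zoned site → Established Business Permit not required.
[R6] operates from an industrially zoned site; is located in Zone A → Commercial Authorization required.
[R7] is located in Zone A (not: is located in a residentially zoned district); serves food to the public → Residential Zone Permit not required.
[R8] serves food to the public → Food Handler Authorization required.
[R9] vehicles 15 > 8; operates from an industrially zoned site (not: is a home-based business) → Regulatory Permit not required.
[R10] processes customer payments for third parties; is located in Zone A; does not offer overnight accommodation → Commercial Certificate not required.

Commercial Authorization, Food Handler Authorization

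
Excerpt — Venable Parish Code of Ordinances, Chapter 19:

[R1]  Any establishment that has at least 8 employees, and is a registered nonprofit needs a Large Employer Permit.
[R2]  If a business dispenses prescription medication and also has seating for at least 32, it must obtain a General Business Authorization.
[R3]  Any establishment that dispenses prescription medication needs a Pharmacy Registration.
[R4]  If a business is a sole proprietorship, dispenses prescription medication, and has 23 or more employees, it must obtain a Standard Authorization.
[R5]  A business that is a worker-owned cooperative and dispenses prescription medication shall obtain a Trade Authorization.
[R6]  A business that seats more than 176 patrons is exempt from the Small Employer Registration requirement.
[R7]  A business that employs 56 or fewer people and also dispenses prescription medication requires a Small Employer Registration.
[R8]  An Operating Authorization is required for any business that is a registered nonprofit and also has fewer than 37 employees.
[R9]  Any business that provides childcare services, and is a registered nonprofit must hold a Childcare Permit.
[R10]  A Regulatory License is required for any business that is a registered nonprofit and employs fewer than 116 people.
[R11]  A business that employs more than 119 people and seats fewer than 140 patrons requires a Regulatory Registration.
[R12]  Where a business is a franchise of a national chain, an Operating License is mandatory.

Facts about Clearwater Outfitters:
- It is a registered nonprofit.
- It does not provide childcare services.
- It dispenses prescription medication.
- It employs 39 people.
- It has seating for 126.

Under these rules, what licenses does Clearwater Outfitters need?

[R1] employees 39 ≥ 8; is a registered nonprofit → Large Employer Permit required.
[R2] dispenses prescription medication; seating 126 ≥ 32 → General Business Authorization required.
[R3] dispenses prescription medication → Pharmacy Registration required.
[R4] is a registered nonprofit (not: is a sole proprietorship); dispenses prescription medication; employees 39 ≥ 23 → Standard Authorization not required.
[R5] is a registered nonprofit (not: is a worker-owned cooperative); dispenses prescription medication → Trade Authorization not required.
[R6] seating 126 ≤ 176 → Small Employer Registration exemption does not apply.
[R7] employees 39 ≤ 56; dispenses prescription medication → Small Employer Registration required.
[R8] is a registered nonprofit; employees 39 ≥ 37 → Operating Authorization not required.
[R9] does not provide childcare services; is a registered nonprofit → Childcare Permit not required.
[R10] is a registered nonprofit; employees 39 < 116 → Regulatory License required.
[R11] employees 39 ≤ 119; seating 126 < 140 → Regulatory Registration not required.
[R12] is a registered nonprofit (not: is a franchise of a national chain) → Operating License not required.

General Business Authorization, Large Employer Permit, Pharmacy Registration, Regulatory License, Small Employer Registration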